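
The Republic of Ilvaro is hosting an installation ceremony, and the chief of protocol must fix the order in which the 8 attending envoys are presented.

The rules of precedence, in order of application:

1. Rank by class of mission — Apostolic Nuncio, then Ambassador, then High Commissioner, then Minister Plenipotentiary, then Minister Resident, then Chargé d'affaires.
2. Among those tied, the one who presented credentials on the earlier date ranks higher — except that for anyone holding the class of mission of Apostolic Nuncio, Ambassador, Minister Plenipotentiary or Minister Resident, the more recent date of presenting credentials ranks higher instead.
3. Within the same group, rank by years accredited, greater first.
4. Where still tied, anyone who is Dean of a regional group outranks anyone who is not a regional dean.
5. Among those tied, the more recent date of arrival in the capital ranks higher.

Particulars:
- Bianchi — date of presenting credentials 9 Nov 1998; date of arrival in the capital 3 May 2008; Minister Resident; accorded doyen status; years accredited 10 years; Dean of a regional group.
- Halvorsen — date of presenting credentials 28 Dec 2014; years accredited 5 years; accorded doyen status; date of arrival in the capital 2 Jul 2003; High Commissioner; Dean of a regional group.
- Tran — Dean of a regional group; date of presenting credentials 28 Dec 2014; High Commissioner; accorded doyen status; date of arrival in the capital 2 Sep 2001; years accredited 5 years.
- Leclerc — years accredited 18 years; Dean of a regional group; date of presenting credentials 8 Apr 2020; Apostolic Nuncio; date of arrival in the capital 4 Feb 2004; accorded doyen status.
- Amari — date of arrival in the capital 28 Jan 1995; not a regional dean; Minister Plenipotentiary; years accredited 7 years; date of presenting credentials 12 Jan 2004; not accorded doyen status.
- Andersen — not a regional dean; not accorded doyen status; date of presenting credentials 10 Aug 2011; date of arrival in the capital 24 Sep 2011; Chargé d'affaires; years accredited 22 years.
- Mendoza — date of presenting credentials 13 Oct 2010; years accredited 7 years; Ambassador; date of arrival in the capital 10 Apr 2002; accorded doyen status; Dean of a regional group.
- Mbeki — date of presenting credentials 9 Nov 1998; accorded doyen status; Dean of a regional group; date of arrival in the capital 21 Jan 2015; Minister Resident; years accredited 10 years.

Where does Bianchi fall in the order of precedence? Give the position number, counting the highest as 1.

By class of mission: Leclerc (Apostolic Nuncio); then Mendoza (Ambassador); then Halvorsen and Tran (High Commissioner); then Amari (Minister Plenipotentiary); then Mbeki and Bianchi (Minister Resident); then Andersen (Chargé d'affaires).
Halvorsen and Tran both have date of presenting credentials 28 Dec 2014, so the next rule applies.
Halvorsen and Tran both have years accredited 5 years, so the next rule applies.
Halvorsen and Tran are each Dean of a regional group, so the next rule applies.
Among Halvorsen and Tran, by date of arrival in the capital (later first): Halvorsen (2 Jul 2003) before Tran (2 Sep 2001).
Mbeki and Bianchi both have date of presenting credentials 9 Nov 1998, so the next rule applies.
Mbeki and Bianchi both have years accredited 10 years, so the next rule applies.
Mbeki and Bianchi are each Dean of a regional group, so the next rule applies.
Among Mbeki and Bianchi, by date of arrival in the capital (later first): Mbeki (21 Jan 2015) before Bianchi (3 May 2008).
Order: Leclerc, Mendoza, Halvorsen, Tran, Amari, Mbeki, Bianchi, Andersen. So position 7.

7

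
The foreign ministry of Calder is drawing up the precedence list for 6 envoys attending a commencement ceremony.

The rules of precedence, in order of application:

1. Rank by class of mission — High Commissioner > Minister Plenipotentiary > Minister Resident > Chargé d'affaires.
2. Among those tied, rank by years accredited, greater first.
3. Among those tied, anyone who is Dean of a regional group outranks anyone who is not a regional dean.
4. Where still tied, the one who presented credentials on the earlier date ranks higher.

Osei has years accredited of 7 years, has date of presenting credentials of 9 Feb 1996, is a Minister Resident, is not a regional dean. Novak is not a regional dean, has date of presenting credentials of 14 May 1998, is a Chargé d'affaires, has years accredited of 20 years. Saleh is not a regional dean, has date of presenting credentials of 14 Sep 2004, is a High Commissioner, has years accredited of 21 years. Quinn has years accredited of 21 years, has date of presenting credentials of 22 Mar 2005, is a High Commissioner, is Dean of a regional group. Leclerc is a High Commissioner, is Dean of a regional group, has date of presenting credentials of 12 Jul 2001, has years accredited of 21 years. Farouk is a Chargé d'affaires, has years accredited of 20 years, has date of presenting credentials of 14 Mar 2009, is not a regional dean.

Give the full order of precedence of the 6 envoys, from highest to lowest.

Leclerc, Quinn, Saleh, Osei, Novak, Farouk

By class of mission: Leclerc, Quinn and Saleh (High Commissioner); then Osei (Minister Resident); then Novak and Farouk (Chargé d'affaires).
Leclerc, Quinn and Saleh all have years accredited 21 years, so the next rule applies.
Among Leclerc, Quinn and Saleh, Dean of a regional group before not a regional dean: Leclerc and Quinn (Dean of a regional group) before Saleh (not a regional dean).
Among Leclerc and Quinn, by date of presenting credentials (earlier first): Leclerc (12 Jul 2001) before Quinn (22 Mar 2005).
Novak and Farouk both have years accredited 20 years, so the next rule applies.
Novak and Farouk are each not a regional dean, so the next rule applies.
Among Novak and Farouk, by date of presenting credentials (earlier first): Novak (14 May 1998) before Farouk (14 Mar 2009).
Full order: Leclerc, Quinn, Saleh, Osei, Novak, Farouk.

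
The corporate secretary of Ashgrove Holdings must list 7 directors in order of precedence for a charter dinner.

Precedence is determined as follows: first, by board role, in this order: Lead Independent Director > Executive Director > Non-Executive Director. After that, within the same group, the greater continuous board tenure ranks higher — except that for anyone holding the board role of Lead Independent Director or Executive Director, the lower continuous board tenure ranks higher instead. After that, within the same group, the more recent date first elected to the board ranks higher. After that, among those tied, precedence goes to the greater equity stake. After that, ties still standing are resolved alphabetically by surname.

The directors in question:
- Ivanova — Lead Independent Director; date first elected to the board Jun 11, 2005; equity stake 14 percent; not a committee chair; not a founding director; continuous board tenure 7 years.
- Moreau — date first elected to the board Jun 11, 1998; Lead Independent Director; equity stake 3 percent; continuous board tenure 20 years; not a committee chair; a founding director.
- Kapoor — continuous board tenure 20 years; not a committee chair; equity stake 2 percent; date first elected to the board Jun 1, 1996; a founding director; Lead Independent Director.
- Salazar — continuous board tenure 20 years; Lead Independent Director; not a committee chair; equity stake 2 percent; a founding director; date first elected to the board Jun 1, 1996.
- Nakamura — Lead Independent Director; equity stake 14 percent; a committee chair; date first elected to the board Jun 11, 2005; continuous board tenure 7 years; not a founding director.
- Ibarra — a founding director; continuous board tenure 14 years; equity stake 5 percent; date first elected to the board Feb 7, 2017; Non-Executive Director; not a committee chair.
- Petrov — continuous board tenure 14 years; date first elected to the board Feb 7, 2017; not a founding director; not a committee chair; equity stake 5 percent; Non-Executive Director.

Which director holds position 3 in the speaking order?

By board role: Ivanova, Nakamura, Moreau, Kapoor and Salazar (Lead Independent Director); then Ibarra and Petrov (Non-Executive Director).
Among Ivanova, Nakamura, Moreau, Kapoor and Salazar, by continuous board tenure (lower first) (reversed rule for this group): Ivanova and Nakamura (7 years) before Moreau, Kapoor and Salazar (20 years).
Ivanova and Nakamura both have date first elected to the board Jun 11, 2005, so the next rule applies.
Ivanova and Nakamura both have equity stake 14 percent, so the next rule applies.
Among Ivanova and Nakamura, alphabetically by surname: Ivanova before Nakamura.
Among Moreau, Kapoor and Salazar, by date first elected to the board (later first): Moreau (Jun 11, 1998) before Kapoor and Salazar (Jun 1, 1996).
Kapoor and Salazar both have equity stake 2 percent, so the next rule applies.
Among Kapoor and Salazar, alphabetically by surname: Kapoor before Salazar.
Ibarra and Petrov both have continuous board tenure 14 years, so the next rule applies.
Ibarra and Petrov both have date first elected to the board Feb 7, 2017, so the next rule applies.
Ibarra and Petrov both have equity stake 5 percent, so the next rule applies.
Among Ibarra and Petrov, alphabetically by surname: Ibarra before Petrov.
Order: Ivanova, Nakamura, Moreau, Kapoor, Salazar, Ibarra, Petrov.

Moreau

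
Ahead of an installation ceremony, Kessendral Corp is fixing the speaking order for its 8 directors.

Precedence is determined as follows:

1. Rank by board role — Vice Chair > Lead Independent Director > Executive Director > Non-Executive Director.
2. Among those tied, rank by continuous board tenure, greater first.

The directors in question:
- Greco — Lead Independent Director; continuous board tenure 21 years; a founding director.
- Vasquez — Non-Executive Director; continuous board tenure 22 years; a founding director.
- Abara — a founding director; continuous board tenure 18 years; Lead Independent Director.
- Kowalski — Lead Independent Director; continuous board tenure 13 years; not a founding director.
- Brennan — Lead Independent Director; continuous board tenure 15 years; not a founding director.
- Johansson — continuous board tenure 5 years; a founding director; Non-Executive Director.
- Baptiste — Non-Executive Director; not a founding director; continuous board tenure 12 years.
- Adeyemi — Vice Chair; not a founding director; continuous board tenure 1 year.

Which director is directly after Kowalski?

By board role: Adeyemi (Vice Chair); then Greco, Abara, Brennan and Kowalski (Lead Independent Director); then Vasquez, Baptiste and Johansson (Non-Executive Director).
Among Greco, Abara, Brennan and Kowalski, by continuous board tenure (higher first): Greco (21 years) before Abara (18 years) before Brennan (15 years) before Kowalski (13 years).
Among Vasquez, Baptiste and Johansson, by continuous board tenure (higher first): Vasquez (22 years) before Baptiste (12 years) before Johansson (5 years).
Order: Adeyemi, Greco, Abara, Brennan, Kowalski, Vasquez, Baptiste, Johansson.

Vasquez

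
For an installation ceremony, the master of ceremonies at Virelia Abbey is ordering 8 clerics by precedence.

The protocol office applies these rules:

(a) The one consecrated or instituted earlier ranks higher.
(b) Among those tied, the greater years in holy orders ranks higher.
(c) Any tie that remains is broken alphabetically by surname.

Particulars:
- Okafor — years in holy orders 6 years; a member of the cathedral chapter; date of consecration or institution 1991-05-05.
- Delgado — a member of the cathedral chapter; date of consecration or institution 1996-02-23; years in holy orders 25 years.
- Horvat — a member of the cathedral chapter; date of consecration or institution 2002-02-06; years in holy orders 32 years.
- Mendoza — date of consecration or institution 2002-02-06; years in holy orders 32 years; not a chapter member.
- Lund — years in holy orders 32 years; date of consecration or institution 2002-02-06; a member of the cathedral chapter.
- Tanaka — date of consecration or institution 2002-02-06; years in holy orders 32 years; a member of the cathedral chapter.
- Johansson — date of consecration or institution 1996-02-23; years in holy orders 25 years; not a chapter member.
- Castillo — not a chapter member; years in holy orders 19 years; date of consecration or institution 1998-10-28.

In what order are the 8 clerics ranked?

By date of consecration or institution (earlier first): Okafor (1991-05-05); then Delgado and Johansson (both 1996-02-23); then Castillo (1998-10-28); then Horvat, Lund, Mendoza and Tanaka (each 2002-02-06).
Delgado and Johansson both have years in holy orders 25 years, so the next rule applies.
Among Delgado and Johansson, alphabetically by surname: Delgado before Johansson.
Horvat, Lund, Mendoza and Tanaka all have years in holy orders 32 years, so the next rule applies.
Among Horvat, Lund, Mendoza and Tanaka, alphabetically by surname: Horvat before Lund before Mendoza before Tanaka.
Full order: Okafor, Delgado, Johansson, Castillo, Horvat, Lund, Mendoza, Tanaka.

Okafor, Delgado, Johansson, Castillo, Horvat, Lund, Mendoza, Tanaka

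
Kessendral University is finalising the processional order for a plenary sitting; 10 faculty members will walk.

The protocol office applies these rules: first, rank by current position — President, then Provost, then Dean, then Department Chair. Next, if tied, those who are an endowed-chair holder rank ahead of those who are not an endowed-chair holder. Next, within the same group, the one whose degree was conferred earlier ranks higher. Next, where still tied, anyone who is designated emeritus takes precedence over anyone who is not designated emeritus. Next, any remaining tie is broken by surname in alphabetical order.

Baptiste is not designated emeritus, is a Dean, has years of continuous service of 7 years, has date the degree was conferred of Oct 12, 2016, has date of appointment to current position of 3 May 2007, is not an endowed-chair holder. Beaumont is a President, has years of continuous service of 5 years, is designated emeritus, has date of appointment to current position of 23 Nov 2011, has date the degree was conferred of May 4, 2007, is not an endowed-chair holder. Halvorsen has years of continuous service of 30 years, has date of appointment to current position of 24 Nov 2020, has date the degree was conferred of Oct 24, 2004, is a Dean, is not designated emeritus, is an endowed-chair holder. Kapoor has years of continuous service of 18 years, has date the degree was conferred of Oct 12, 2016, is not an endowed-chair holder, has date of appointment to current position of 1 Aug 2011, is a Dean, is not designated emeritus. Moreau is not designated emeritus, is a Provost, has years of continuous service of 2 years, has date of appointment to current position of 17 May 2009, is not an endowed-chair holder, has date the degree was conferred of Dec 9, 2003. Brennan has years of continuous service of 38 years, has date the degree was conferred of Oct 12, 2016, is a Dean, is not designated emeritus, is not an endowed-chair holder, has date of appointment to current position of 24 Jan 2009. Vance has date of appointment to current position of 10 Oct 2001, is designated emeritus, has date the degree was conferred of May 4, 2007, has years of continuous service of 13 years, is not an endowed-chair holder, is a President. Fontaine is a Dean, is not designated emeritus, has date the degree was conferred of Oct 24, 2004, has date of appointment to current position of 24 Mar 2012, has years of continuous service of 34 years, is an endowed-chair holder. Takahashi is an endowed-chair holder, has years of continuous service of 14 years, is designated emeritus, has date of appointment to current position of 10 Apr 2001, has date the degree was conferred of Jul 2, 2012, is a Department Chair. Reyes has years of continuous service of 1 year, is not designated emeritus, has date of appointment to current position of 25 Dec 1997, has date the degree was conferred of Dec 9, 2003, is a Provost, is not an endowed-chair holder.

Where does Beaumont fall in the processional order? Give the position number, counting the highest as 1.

1

By current position: Beaumont and Vance (President); then Moreau and Reyes (Provost); then Fontaine, Halvorsen, Baptiste, Brennan and Kapoor (Dean); then Takahashi (Department Chair).
Beaumont and Vance are each not an endowed-chair holder, so the next rule applies.
Beaumont and Vance both have date the degree was conferred May 4, 2007, so the next rule applies.
Beaumont and Vance are each designated emeritus, so the next rule applies.
Among Beaumont and Vance, alphabetically by surname: Beaumont before Vance.
Moreau and Reyes are each not an endowed-chair holder, so the next rule applies.
Moreau and Reyes both have date the degree was conferred Dec 9, 2003, so the next rule applies.
Moreau and Reyes are each not designated emeritus, so the next rule applies.
Among Moreau and Reyes, alphabetically by surname: Moreau before Reyes.
Among Fontaine, Halvorsen, Baptiste, Brennan and Kapoor, an endowed-chair holder before not an endowed-chair holder: Fontaine and Halvorsen (an endowed-chair holder) before Baptiste, Brennan and Kapoor (not an endowed-chair holder).
Fontaine and Halvorsen both have date the degree was conferred Oct 24, 2004, so the next rule applies.
Fontaine and Halvorsen are each not designated emeritus, so the next rule applies.
Among Fontaine and Halvorsen, alphabetically by surname: Fontaine before Halvorsen.
Baptiste, Brennan and Kapoor all have date the degree was conferred Oct 12, 2016, so the next rule applies.
Baptiste, Brennan and Kapoor are each not designated emeritus, so the next rule applies.
Among Baptiste, Brennan and Kapoor, alphabetically by surname: Baptiste before Brennan before Kapoor.
Order: Beaumont, Vance, Moreau, Reyes, Fontaine, Halvorsen, Baptiste, Brennan, Kapoor, Takahashi. So position 1.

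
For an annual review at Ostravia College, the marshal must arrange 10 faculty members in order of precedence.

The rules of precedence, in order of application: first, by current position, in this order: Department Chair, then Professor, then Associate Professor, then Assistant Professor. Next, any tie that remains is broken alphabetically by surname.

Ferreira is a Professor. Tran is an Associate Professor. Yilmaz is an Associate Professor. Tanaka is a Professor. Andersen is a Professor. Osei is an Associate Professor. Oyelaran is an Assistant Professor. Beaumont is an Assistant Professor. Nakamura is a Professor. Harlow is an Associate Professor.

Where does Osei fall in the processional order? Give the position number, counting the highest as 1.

6

By current position: Andersen, Ferreira, Nakamura and Tanaka (Professor); then Harlow, Osei, Tran and Yilmaz (Associate Professor); then Beaumont and Oyelaran (Assistant Professor).
Among Andersen, Ferreira, Nakamura and Tanaka, alphabetically by surname: Andersen before Ferreira before Nakamura before Tanaka.
Among Harlow, Osei, Tran and Yilmaz, alphabetically by surname: Harlow before Osei before Tran before Yilmaz.
Among Beaumont and Oyelaran, alphabetically by surname: Beaumont before Oyelaran.
Order: Andersen, Ferreira, Nakamura, Tanaka, Harlow, Osei, Tran, Yilmaz, Beaumont, Oyelaran. So position 6.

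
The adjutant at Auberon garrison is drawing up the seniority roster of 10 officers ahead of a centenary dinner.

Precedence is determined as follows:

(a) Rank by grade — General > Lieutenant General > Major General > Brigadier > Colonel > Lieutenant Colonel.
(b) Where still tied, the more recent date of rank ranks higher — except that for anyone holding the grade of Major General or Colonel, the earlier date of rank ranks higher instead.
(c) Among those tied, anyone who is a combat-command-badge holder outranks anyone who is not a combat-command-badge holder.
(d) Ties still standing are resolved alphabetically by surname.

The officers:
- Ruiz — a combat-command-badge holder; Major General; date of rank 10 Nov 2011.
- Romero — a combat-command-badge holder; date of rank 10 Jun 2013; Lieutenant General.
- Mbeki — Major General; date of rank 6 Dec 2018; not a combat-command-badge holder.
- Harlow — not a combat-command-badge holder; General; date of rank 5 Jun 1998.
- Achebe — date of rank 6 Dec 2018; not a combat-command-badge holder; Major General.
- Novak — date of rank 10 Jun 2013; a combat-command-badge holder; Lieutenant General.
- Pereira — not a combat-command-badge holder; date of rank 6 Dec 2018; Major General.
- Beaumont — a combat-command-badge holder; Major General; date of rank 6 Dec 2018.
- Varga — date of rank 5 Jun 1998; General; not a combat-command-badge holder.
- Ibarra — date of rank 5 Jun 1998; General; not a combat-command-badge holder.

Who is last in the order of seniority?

Pereira

By grade: Harlow, Ibarra and Varga (General); then Novak and Romero (Lieutenant General); then Ruiz, Beaumont, Achebe, Mbeki and Pereira (Major General).
Harlow, Ibarra and Varga all have date of rank 5 Jun 1998, so the next rule applies.
Harlow, Ibarra and Varga are each not a combat-command-badge holder, so the next rule applies.
Among Harlow, Ibarra and Varga, alphabetically by surname: Harlow before Ibarra before Varga.
Novak and Romero both have date of rank 10 Jun 2013, so the next rule applies.
Novak and Romero are each a combat-command-badge holder, so the next rule applies.
Among Novak and Romero, alphabetically by surname: Novak before Romero.
Among Ruiz, Beaumont, Achebe, Mbeki and Pereira, by date of rank (earlier first) (reversed rule for this group): Ruiz (10 Nov 2011) before Beaumont, Achebe, Mbeki and Pereira (6 Dec 2018).
Among Beaumont, Achebe, Mbeki and Pereira, a combat-command-badge holder before not a combat-command-badge holder: Beaumont (a combat-command-badge holder) before Achebe, Mbeki and Pereira (not a combat-command-badge holder).
Among Achebe, Mbeki and Pereira, alphabetically by surname: Achebe before Mbeki before Pereira.
Order: Harlow, Ibarra, Varga, Novak, Romero, Ruiz, Beaumont, Achebe, Mbeki, Pereira.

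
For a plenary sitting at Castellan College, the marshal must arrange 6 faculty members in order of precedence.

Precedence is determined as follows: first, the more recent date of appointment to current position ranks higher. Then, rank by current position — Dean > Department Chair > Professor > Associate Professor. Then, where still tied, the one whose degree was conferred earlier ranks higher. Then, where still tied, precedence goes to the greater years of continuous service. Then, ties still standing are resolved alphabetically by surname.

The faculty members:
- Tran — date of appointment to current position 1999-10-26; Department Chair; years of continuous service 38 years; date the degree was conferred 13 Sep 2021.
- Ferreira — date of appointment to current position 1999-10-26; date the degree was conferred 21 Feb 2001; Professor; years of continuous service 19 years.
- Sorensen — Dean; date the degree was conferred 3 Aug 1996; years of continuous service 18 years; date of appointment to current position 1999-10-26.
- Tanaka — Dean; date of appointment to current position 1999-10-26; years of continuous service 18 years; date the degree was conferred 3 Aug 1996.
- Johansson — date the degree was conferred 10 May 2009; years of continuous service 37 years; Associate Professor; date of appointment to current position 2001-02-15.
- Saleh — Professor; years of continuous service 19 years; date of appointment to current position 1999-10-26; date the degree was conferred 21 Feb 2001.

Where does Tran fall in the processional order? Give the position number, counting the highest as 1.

By date of appointment to current position (later first): Johansson (2001-02-15); then Sorensen, Tanaka, Tran, Ferreira and Saleh (each 1999-10-26).
Among Sorensen, Tanaka, Tran, Ferreira and Saleh, by current position: Sorensen and Tanaka (Dean) before Tran (Department Chair) before Ferreira and Saleh (Professor).
Sorensen and Tanaka both have date the degree was conferred 3 Aug 1996, so the next rule applies.
Sorensen and Tanaka both have years of continuous service 18 years, so the next rule applies.
Among Sorensen and Tanaka, alphabetically by surname: Sorensen before Tanaka.
Ferreira and Saleh both have date the degree was conferred 21 Feb 2001, so the next rule applies.
Ferreira and Saleh both have years of continuous service 19 years, so the next rule applies.
Among Ferreira and Saleh, alphabetically by surname: Ferreira before Saleh.
Order: Johansson, Sorensen, Tanaka, Tran, Ferreira, Saleh. So position 4.

4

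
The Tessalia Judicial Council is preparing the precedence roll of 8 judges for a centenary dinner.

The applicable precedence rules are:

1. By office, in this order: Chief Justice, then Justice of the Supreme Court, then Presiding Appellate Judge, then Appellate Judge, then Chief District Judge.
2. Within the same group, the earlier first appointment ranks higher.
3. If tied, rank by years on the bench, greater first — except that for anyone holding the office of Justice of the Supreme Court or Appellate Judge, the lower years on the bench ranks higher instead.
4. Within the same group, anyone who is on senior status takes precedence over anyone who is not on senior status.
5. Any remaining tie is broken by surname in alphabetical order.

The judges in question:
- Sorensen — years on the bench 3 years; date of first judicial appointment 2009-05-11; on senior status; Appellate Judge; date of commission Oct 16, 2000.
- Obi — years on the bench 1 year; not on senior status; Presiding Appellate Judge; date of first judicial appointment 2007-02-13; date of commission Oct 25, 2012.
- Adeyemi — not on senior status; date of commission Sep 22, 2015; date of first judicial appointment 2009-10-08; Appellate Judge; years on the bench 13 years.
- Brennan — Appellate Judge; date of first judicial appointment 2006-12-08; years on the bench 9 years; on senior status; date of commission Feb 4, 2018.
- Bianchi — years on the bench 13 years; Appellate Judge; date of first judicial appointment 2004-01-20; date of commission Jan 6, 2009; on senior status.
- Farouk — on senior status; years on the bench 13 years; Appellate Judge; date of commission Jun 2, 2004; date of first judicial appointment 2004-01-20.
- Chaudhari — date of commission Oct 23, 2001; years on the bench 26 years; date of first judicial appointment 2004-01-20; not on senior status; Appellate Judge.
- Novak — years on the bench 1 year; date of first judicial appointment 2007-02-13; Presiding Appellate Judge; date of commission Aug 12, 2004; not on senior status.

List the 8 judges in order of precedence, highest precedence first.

Novak, Obi, Bianchi, Farouk, Chaudhari, Brennan, Sorensen, Adeyemi

By office: Novak and Obi (Presiding Appellate Judge); then Bianchi, Farouk, Chaudhari, Brennan, Sorensen and Adeyemi (Appellate Judge).
Novak and Obi both have date of first judicial appointment 2007-02-13, so the next rule applies.
Novak and Obi both have years on the bench 1 year, so the next rule applies.
Novak and Obi are each not on senior status, so the next rule applies.
Among Novak and Obi, alphabetically by surname: Novak before Obi.
Among Bianchi, Farouk, Chaudhari, Brennan, Sorensen and Adeyemi, by date of first judicial appointment (earlier first): Bianchi, Farouk and Chaudhari (2004-01-20) before Brennan (2006-12-08) before Sorensen (2009-05-11) before Adeyemi (2009-10-08).
Among Bianchi, Farouk and Chaudhari, by years on the bench (lower first) (reversed rule for this group): Bianchi and Farouk (13 years) before Chaudhari (26 years).
Bianchi and Farouk are each on senior status, so the next rule applies.
Among Bianchi and Farouk, alphabetically by surname: Bianchi before Farouk.
Full order: Novak, Obi, Bianchi, Farouk, Chaudhari, Brennan, Sorensen, Adeyemi.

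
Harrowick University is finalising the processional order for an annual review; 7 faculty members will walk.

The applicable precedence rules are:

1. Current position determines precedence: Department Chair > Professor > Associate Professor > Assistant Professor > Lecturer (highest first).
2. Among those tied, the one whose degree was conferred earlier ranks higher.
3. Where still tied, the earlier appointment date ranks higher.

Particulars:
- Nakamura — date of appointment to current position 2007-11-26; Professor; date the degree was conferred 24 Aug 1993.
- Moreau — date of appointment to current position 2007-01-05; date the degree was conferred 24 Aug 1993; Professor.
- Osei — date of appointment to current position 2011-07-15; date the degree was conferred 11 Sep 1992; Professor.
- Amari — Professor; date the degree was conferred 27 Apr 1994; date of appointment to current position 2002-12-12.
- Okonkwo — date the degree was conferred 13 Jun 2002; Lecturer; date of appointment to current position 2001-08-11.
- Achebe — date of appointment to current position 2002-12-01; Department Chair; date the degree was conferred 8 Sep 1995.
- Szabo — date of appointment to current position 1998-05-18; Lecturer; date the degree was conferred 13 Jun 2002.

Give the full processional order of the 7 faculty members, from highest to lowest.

By current position: Achebe (Department Chair); then Osei, Moreau, Nakamura and Amari (Professor); then Szabo and Okonkwo (Lecturer).
Among Osei, Moreau, Nakamura and Amari, by date the degree was conferred (earlier first): Osei (11 Sep 1992) before Moreau and Nakamura (24 Aug 1993) before Amari (27 Apr 1994).
Among Moreau and Nakamura, by date of appointment to current position (earlier first): Moreau (2007-01-05) before Nakamura (2007-11-26).
Szabo and Okonkwo both have date the degree was conferred 13 Jun 2002, so the next rule applies.
Among Szabo and Okonkwo, by date of appointment to current position (earlier first): Szabo (1998-05-18) before Okonkwo (2001-08-11).
Full order: Achebe, Osei, Moreau, Nakamura, Amari, Szabo, Okonkwo.

Achebe, Osei, Moreau, Nakamura, Amari, Szabo, Okonkwo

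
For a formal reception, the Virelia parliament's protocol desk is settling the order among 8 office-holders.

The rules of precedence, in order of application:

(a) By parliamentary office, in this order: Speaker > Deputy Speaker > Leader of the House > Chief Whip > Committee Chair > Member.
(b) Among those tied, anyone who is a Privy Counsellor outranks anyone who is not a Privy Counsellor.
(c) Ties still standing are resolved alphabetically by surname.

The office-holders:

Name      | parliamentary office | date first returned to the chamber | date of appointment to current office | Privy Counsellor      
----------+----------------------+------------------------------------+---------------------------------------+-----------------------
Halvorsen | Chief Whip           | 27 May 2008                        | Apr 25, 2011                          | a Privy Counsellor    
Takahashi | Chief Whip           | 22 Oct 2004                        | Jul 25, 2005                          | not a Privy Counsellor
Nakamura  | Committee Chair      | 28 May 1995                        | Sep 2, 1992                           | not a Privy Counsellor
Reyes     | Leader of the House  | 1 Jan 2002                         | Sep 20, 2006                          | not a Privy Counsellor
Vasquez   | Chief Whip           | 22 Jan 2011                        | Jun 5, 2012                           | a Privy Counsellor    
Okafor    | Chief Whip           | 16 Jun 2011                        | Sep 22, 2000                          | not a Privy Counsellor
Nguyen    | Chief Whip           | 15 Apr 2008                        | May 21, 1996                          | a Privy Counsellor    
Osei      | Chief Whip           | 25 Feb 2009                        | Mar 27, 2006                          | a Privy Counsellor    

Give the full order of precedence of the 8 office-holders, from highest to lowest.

Reyes, Halvorsen, Nguyen, Osei, Vasquez, Okafor, Takahashi, Nakamura

By parliamentary office: Reyes (Leader of the House); then Halvorsen, Nguyen, Osei, Vasquez, Okafor and Takahashi (Chief Whip); then Nakamura (Committee Chair).
Among Halvorsen, Nguyen, Osei, Vasquez, Okafor and Takahashi, a Privy Counsellor before not a Privy Counsellor: Halvorsen, Nguyen, Osei and Vasquez (a Privy Counsellor) before Okafor and Takahashi (not a Privy Counsellor).
Among Halvorsen, Nguyen, Osei and Vasquez, alphabetically by surname: Halvorsen before Nguyen before Osei before Vasquez.
Among Okafor and Takahashi, alphabetically by surname: Okafor before Takahashi.
Full order: Reyes, Halvorsen, Nguyen, Osei, Vasquez, Okafor, Takahashi, Nakamura.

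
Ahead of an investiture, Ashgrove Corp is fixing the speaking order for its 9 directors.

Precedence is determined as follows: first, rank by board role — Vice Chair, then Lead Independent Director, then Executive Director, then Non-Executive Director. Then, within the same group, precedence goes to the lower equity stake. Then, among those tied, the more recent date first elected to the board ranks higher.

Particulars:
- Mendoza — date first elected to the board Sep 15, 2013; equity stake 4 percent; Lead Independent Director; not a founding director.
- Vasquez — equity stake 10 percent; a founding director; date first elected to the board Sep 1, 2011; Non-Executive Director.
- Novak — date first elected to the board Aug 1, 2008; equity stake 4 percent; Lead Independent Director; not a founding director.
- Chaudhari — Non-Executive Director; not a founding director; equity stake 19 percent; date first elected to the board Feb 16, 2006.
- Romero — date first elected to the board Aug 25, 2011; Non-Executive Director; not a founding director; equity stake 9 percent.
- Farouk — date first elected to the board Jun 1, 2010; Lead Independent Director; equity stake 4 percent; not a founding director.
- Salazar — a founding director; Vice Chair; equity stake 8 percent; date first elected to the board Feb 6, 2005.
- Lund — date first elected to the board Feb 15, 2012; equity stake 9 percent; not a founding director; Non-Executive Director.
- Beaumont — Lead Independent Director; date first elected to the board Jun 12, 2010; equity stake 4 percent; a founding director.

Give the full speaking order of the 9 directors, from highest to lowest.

Salazar, Mendoza, Beaumont, Farouk, Novak, Lund, Romero, Vasquez, Chaudhari

By board role: Salazar (Vice Chair); then Mendoza, Beaumont, Farouk and Novak (Lead Independent Director); then Lund, Romero, Vasquez and Chaudhari (Non-Executive Director).
Mendoza, Beaumont, Farouk and Novak all have equity stake 4 percent, so the next rule applies.
Among Mendoza, Beaumont, Farouk and Novak, by date first elected to the board (later first): Mendoza (Sep 15, 2013) before Beaumont (Jun 12, 2010) before Farouk (Jun 1, 2010) before Novak (Aug 1, 2008).
Among Lund, Romero, Vasquez and Chaudhari, by equity stake (lower first): Lund and Romero (9 percent) before Vasquez (10 percent) before Chaudhari (19 percent).
Among Lund and Romero, by date first elected to the board (later first): Lund (Feb 15, 2012) before Romero (Aug 25, 2011).
Full order: Salazar, Mendoza, Beaumont, Farouk, Novak, Lund, Romero, Vasquez, Chaudhari.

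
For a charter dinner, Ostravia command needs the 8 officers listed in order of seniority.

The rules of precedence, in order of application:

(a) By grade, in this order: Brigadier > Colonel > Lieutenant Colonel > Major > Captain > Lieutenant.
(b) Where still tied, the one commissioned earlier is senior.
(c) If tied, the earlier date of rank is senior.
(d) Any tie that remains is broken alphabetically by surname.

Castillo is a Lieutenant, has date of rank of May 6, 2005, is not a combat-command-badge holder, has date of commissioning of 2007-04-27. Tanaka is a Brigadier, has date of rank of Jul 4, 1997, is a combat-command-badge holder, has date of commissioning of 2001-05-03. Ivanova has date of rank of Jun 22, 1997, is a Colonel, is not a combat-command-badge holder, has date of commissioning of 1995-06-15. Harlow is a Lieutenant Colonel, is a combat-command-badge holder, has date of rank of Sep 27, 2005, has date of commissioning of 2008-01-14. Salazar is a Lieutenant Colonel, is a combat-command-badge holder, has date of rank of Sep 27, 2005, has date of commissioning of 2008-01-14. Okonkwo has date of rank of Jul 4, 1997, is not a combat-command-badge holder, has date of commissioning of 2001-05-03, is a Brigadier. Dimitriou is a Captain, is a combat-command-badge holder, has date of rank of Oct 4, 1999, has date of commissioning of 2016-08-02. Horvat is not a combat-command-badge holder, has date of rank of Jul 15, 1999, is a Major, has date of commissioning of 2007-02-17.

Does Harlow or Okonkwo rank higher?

By grade: Okonkwo and Tanaka (Brigadier); then Ivanova (Colonel); then Harlow and Salazar (Lieutenant Colonel); then Horvat (Major); then Dimitriou (Captain); then Castillo (Lieutenant).
Okonkwo and Tanaka both have date of commissioning 2001-05-03, so the next rule applies.
Okonkwo and Tanaka both have date of rank Jul 4, 1997, so the next rule applies.
Among Okonkwo and Tanaka, alphabetically by surname: Okonkwo before Tanaka.
Harlow and Salazar both have date of commissioning 2008-01-14, so the next rule applies.
Harlow and Salazar both have date of rank Sep 27, 2005, so the next rule applies.
Among Harlow and Salazar, alphabetically by surname: Harlow before Salazar.
So Okonkwo takes precedence.

Okonkwo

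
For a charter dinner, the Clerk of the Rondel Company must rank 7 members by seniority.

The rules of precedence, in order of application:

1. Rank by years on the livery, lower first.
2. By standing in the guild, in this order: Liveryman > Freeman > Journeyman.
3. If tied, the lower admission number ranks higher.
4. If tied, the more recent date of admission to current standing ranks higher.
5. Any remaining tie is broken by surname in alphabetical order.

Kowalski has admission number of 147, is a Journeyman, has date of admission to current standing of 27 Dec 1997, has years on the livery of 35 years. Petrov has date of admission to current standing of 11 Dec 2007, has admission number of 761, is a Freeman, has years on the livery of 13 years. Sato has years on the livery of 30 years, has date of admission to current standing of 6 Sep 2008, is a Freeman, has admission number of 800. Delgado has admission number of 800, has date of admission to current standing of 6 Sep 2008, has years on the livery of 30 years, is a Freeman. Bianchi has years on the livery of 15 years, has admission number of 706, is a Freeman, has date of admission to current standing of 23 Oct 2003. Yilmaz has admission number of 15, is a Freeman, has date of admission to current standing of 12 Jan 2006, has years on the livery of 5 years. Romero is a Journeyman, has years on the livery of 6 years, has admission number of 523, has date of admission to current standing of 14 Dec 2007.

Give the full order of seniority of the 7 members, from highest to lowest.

By years on the livery (lower first): Yilmaz (5 years); then Romero (6 years); then Petrov (13 years); then Bianchi (15 years); then Delgado and Sato (both 30 years); then Kowalski (35 years).
Delgado and Sato are each Freeman, so the next rule applies.
Delgado and Sato both have admission number 800, so the next rule applies.
Delgado and Sato both have date of admission to current standing 6 Sep 2008, so the next rule applies.
Among Delgado and Sato, alphabetically by surname: Delgado before Sato.
Full order: Yilmaz, Romero, Petrov, Bianchi, Delgado, Sato, Kowalski.

Yilmaz, Romero, Petrov, Bianchi, Delgado, Sato, Kowalski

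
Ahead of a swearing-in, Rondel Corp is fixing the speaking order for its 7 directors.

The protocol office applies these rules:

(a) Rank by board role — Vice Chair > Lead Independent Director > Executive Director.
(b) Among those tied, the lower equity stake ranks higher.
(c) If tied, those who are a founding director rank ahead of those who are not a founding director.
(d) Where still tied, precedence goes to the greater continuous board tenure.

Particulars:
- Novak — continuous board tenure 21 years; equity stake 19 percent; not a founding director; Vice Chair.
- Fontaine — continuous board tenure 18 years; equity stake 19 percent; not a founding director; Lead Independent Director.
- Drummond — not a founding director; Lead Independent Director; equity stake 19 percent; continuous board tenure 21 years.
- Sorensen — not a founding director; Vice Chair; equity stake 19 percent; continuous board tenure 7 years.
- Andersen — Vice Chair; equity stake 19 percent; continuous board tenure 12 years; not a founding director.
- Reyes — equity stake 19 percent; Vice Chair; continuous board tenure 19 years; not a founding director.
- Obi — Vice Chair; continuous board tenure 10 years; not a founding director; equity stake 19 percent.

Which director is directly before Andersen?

Reyes

By board role: Novak, Reyes, Andersen, Obi and Sorensen (Vice Chair); then Drummond and Fontaine (Lead Independent Director).
Novak, Reyes, Andersen, Obi and Sorensen all have equity stake 19 percent, so the next rule applies.
Novak, Reyes, Andersen, Obi and Sorensen are each not a founding director, so the next rule applies.
Among Novak, Reyes, Andersen, Obi and Sorensen, by continuous board tenure (higher first): Novak (21 years) before Reyes (19 years) before Andersen (12 years) before Obi (10 years) before Sorensen (7 years).
Drummond and Fontaine both have equity stake 19 percent, so the next rule applies.
Drummond and Fontaine are each not a founding director, so the next rule applies.
Among Drummond and Fontaine, by continuous board tenure (higher first): Drummond (21 years) before Fontaine (18 years).
Order: Novak, Reyes, Andersen, Obi, Sorensen, Drummond, Fontaine.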